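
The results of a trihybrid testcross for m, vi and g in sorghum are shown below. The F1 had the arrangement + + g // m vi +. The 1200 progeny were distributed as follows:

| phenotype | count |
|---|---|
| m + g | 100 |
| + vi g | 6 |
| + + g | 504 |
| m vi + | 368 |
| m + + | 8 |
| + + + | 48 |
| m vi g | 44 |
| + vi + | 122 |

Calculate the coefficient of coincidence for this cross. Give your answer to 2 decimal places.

The two rarest classes, + vi g and m + +, are the double crossovers. Comparing them with the parentals, only the vi allele has switched, so vi is the middle locus and the order is g – vi – m.
g–vi: (92 + 14)/1200 = 0.0883; vi–m: (222 + 14)/1200 = 0.1967.
Expected DCO frequency = 0.0883 × 0.1967 ≈ 0.01737; observed = 14/1200 ≈ 0.01167.
Coefficient of coincidence = 0.01167/0.01737 ≈ 0.67.

0.67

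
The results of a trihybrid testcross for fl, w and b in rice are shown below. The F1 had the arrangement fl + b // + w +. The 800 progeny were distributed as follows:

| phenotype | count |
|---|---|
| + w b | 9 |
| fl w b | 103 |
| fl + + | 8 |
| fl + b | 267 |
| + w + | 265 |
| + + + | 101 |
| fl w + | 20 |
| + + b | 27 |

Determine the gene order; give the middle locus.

b

The two rarest classes, fl + + and + w b, are the double crossovers. Comparing them with the parentals, only the b allele has switched, so b is the middle locus and the order is fl – b – w.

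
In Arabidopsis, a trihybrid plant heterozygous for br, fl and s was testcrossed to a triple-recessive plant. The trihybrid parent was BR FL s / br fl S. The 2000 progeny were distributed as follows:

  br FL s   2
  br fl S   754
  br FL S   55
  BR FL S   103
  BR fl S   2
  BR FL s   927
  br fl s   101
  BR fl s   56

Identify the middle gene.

br

The two rarest classes, br FL s and BR fl S, are the double crossovers. Comparing them with the parentals, only the br allele has switched, so br is the middle locus and the order is fl – br – s.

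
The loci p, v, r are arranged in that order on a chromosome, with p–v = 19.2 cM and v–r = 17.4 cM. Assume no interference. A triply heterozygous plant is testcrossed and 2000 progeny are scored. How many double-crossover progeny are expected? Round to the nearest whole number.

67

Map distances give recombination frequencies of 0.192 and 0.174 for the two intervals.
With no interference, expected double-crossover frequency = 0.192 × 0.174 = 0.03341.
Expected number = 0.03341 × 2000 = 66.82 ≈ 67.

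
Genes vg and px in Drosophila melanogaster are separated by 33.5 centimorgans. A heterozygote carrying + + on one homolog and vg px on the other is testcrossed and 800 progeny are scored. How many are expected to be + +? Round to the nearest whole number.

266

A map distance of 33.5 centimorgans corresponds to a recombination frequency of 0.335.
The F1 is + + / vg px, so + + is a parental gamete class with expected frequency (1 − r)/2 = 0.665/2 = 0.3325.
Expected number = 0.3325 × 800 = 266.00 ≈ 266.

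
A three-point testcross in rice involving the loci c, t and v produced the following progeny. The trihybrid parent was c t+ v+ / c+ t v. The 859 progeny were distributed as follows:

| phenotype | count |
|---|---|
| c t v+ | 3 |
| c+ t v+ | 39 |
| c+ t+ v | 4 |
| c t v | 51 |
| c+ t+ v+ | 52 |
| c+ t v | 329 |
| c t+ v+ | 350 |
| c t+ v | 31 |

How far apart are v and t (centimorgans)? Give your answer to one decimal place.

The two rarest classes, c t v+ and c+ t+ v, are the double crossovers. Comparing them with the parentals, only the t allele has switched, so t is the middle locus and the order is v – t – c.
Crossovers in the v–t interval produce the single-crossover classes c t+ v and c+ t v+ (31 + 39 = 70) plus the double crossovers (7).
RF(v–t) = (70 + 7) / 859 = 77/859 = 0.0896 → 9.0 centimorgans.

9.0 centimorgans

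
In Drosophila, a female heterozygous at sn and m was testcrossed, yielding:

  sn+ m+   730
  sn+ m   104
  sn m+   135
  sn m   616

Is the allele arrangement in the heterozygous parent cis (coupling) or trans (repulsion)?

The two most frequent classes are sn+ m+ (730) and sn m (616); these are the parental (non-recombinant) types.
So the F1 carried sn+ m+ on one chromosome and sn m on the other — the recessive alleles are on the same chromosome (cis / coupling).

cis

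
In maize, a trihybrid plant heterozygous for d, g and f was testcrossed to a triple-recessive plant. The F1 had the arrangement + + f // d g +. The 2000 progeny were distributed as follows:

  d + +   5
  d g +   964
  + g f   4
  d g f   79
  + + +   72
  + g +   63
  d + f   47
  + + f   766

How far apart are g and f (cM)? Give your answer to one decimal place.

The two rarest classes, + g f and d + +, are the double crossovers. Comparing them with the parentals, only the g allele has switched, so g is the middle locus and the order is d – g – f.
Crossovers in the g–f interval produce the single-crossover classes + + + and d g f (72 + 79 = 151) plus the double crossovers (9).
RF(g–f) = (151 + 9) / 2000 = 160/2000 = 0.0800 → 8.0 cM.

8.0 cM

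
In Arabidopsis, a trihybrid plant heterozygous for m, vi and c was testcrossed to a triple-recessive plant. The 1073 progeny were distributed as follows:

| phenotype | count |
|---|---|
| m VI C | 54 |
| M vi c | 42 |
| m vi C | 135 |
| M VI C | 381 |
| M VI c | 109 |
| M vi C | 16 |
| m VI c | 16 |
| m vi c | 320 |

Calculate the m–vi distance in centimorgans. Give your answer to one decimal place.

11.9 centimorgans

The two most frequent reciprocal classes, m vi c and M VI C, are the parental types, so the F1 was m vi c / M VI C.
The two rarest classes, m VI c and M vi C, are the double crossovers. Comparing them with the parentals, only the vi allele has switched, so vi is the middle locus and the order is m – vi – c.
Crossovers in the m–vi interval produce the single-crossover classes M vi c and m VI C (42 + 54 = 96) plus the double crossovers (32).
RF(m–vi) = (96 + 32) / 1073 = 128/1073 = 0.1193 → 11.9 centimorgans.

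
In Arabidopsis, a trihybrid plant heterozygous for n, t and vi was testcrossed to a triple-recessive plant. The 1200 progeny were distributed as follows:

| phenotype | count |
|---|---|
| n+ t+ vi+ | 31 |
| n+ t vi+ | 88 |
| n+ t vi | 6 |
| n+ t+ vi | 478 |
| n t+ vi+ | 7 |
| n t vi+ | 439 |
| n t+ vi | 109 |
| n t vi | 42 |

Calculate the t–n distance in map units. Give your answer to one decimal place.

17.5 map units

The two most frequent reciprocal classes, n+ t+ vi and n t vi+, are the parental types, so the F1 was n+ t+ vi / n t vi+.
The two rarest classes, n+ t vi and n t+ vi+, are the double crossovers. Comparing them with the parentals, only the t allele has switched, so t is the middle locus and the order is n – t – vi.
Crossovers in the n–t interval produce the single-crossover classes n t+ vi and n+ t vi+ (109 + 88 = 197) plus the double crossovers (13).
RF(n–t) = (197 + 13) / 1200 = 210/1200 = 0.1750 → 17.5 map units.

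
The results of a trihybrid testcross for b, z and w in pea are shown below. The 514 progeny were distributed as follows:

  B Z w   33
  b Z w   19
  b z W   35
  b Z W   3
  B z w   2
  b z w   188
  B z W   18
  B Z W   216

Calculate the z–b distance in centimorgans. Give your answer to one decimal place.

The two most frequent reciprocal classes, b z w and B Z W, are the parental types, so the F1 was b z w / B Z W.
The two rarest classes, B z w and b Z W, are the double crossovers. Comparing them with the parentals, only the b allele has switched, so b is the middle locus and the order is z – b – w.
Crossovers in the z–b interval produce the single-crossover classes b Z w and B z W (19 + 18 = 37) plus the double crossovers (5).
RF(z–b) = (37 + 5) / 514 = 42/514 = 0.0817 → 8.2 centimorgans.

8.2 centimorgans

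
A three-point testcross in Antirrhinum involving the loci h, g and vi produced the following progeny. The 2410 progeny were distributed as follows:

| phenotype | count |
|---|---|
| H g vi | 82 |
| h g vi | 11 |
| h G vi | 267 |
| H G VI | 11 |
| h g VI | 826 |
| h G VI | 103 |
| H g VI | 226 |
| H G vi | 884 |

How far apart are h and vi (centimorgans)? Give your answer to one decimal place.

The two most frequent reciprocal classes, H G vi and h g VI, are the parental types, so the F1 was H G vi / h g VI.
The two rarest classes, H G VI and h g vi, are the double crossovers. Comparing them with the parentals, only the vi allele has switched, so vi is the middle locus and the order is h – vi – g.
Crossovers in the h–vi interval produce the single-crossover classes h G vi and H g VI (267 + 226 = 493) plus the double crossovers (22).
RF(h–vi) = (493 + 22) / 2410 = 515/2410 = 0.2137 → 21.4 centimorgans.

21.4 centimorgans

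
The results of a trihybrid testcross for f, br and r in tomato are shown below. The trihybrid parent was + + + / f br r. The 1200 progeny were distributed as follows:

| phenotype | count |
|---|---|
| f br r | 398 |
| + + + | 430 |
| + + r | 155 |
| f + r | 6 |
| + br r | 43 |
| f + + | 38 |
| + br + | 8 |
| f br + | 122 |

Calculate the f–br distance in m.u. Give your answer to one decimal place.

The two rarest classes, + br + and f + r, are the double crossovers. Comparing them with the parentals, only the br allele has switched, so br is the middle locus and the order is f – br – r.
Crossovers in the f–br interval produce the single-crossover classes f + + and + br r (38 + 43 = 81) plus the double crossovers (14).
RF(f–br) = (81 + 14) / 1200 = 95/1200 = 0.0792 → 7.9 m.u.

7.9 m.u.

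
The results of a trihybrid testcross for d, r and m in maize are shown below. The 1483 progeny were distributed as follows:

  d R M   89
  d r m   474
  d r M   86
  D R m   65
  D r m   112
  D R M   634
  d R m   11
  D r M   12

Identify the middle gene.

The two most frequent reciprocal classes, D R M and d r m, are the parental types, so the F1 was D R M / d r m.
The two rarest classes, D r M and d R m, are the double crossovers. Comparing them with the parentals, only the r allele has switched, so r is the middle locus and the order is m – r – d.

r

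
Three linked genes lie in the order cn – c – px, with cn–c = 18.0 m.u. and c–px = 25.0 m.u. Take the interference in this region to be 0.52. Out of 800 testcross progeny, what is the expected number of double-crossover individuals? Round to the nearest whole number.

17

Map distances give recombination frequencies of 0.180 and 0.250 for the two intervals.
With interference 0.52 (so coincidence = 0.48), expected double-crossover frequency = 0.180 × 0.250 × 0.48 = 0.02160.
Expected number = 0.02160 × 800 = 17.28 ≈ 17.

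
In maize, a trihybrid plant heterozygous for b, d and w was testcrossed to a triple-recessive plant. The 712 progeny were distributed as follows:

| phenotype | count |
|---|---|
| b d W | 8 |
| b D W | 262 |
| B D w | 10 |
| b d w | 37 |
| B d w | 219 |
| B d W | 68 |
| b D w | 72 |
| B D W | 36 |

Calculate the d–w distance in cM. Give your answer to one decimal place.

22.2 cM

The two most frequent reciprocal classes, b D W and B d w, are the parental types, so the F1 was b D W / B d w.
The two rarest classes, b d W and B D w, are the double crossovers. Comparing them with the parentals, only the d allele has switched, so d is the middle locus and the order is w – d – b.
Crossovers in the w–d interval produce the single-crossover classes b D w and B d W (72 + 68 = 140) plus the double crossovers (18).
RF(w–d) = (140 + 18) / 712 = 158/712 = 0.2219 → 22.2 cM.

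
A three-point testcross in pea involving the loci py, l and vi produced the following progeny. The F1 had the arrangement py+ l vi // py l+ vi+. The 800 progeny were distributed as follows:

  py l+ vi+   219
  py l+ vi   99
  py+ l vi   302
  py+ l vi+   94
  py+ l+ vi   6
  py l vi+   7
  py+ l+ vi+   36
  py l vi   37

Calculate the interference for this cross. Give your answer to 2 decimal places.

The two rarest classes, py+ l+ vi and py l vi+, are the double crossovers. Comparing them with the parentals, only the l allele has switched, so l is the middle locus and the order is vi – l – py.
vi–l: (193 + 13)/800 = 0.2575; l–py: (73 + 13)/800 = 0.1075.
Expected DCO frequency = 0.2575 × 0.1075 ≈ 0.02768; observed = 13/800 ≈ 0.01625.
Coefficient of coincidence = 0.01625/0.02768 ≈ 0.59; interference = 1 − 0.59 = 0.41.

0.41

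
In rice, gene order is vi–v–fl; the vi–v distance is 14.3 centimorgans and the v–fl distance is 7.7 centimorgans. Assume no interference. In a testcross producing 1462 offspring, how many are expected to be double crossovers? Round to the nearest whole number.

16

Map distances give recombination frequencies of 0.143 and 0.077 for the two intervals.
With no interference, expected double-crossover frequency = 0.143 × 0.077 = 0.01101.
Expected number = 0.01101 × 1462 = 16.10 ≈ 16.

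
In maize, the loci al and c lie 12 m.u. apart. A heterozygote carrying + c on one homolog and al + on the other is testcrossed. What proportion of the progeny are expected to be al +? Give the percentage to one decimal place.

44.0%

A map distance of 12 m.u. corresponds to a recombination frequency of 0.120.
The F1 is + c / al +, so al + is a parental gamete class with expected frequency (1 − r)/2 = 0.880/2 = 0.4400.
That is 0.4400 = 44.0% of the progeny.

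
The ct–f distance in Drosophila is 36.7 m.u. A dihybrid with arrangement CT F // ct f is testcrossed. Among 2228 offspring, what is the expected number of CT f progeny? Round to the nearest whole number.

A map distance of 36.7 m.u. corresponds to a recombination frequency of 0.367.
The F1 is CT F / ct f, so CT f is a recombinant gamete class with expected frequency r/2 = 0.367/2 = 0.1835.
Expected number = 0.1835 × 2228 = 408.84 ≈ 409.

409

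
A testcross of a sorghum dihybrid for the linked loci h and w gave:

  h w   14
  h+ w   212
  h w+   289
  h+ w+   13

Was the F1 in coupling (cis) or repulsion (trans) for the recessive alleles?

trans

The two most frequent classes are h+ w (212) and h w+ (289); these are the parental (non-recombinant) types.
So the F1 carried h+ w on one chromosome and h w+ on the other — the recessive alleles are on opposite chromosomes (trans / repulsion).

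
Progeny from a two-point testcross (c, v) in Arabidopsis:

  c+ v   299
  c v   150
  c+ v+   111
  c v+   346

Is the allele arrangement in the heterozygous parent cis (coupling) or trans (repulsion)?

The two most frequent classes are c+ v (299) and c v+ (346); these are the parental (non-recombinant) types.
So the F1 carried c+ v on one chromosome and c v+ on the other — the recessive alleles are on opposite chromosomes (trans / repulsion).

trans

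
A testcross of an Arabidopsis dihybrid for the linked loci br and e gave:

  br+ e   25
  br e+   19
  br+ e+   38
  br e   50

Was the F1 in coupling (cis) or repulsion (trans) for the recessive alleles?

cis

The two most frequent classes are br+ e+ (38) and br e (50); these are the parental (non-recombinant) types.
So the F1 carried br+ e+ on one chromosome and br e on the other — the recessive alleles are on the same chromosome (cis / coupling).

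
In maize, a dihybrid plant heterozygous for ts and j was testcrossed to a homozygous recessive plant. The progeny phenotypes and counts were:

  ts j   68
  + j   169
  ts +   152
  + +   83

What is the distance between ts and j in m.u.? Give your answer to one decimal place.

The two most frequent classes, + j (169) and ts + (152), are the parental types, so the F1 was + j / ts +.
The recombinant classes are + + and ts j: 83 + 68 = 151.
Recombination frequency = 151/472 = 0.3199 ≈ 32.0%, i.e. 32.0 m.u.

32.0 m.u.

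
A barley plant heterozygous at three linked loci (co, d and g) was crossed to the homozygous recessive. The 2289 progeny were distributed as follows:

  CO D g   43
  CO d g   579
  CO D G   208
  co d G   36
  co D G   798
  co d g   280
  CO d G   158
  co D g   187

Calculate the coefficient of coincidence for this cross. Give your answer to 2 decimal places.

0.75

The two most frequent reciprocal classes, co D G and CO d g, are the parental types, so the F1 was co D G / CO d g.
The two rarest classes, co d G and CO D g, are the double crossovers. Comparing them with the parentals, only the d allele has switched, so d is the middle locus and the order is co – d – g.
co–d: (488 + 79)/2289 = 0.2477; d–g: (345 + 79)/2289 = 0.1852.
Expected DCO frequency = 0.2477 × 0.1852 ≈ 0.04587; observed = 79/2289 ≈ 0.03451.
Coefficient of coincidence = 0.03451/0.04587 ≈ 0.75.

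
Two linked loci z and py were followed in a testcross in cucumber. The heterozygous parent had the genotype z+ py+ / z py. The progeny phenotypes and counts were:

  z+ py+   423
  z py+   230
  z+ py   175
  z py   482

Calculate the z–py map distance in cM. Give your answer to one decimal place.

The recombinant classes are z+ py and z py+: 175 + 230 = 405.
Recombination frequency = 405/1310 = 0.3092 ≈ 30.9%, i.e. 30.9 cM.

30.9 cM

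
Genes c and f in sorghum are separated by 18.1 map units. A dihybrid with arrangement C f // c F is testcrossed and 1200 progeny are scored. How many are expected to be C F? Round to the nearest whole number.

A map distance of 18.1 map units corresponds to a recombination frequency of 0.181.
The F1 is C f / c F, so C F is a recombinant gamete class with expected frequency r/2 = 0.181/2 = 0.0905.
Expected number = 0.0905 × 1200 = 108.60 ≈ 109.

109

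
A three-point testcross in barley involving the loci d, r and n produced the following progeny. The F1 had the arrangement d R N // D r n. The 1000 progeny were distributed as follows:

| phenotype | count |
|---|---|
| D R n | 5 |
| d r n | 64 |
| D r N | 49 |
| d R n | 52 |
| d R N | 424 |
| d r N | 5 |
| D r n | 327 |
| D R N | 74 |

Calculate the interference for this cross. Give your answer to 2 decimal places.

The two rarest classes, d r N and D R n, are the double crossovers. Comparing them with the parentals, only the r allele has switched, so r is the middle locus and the order is d – r – n.
d–r: (138 + 10)/1000 = 0.1480; r–n: (101 + 10)/1000 = 0.1110.
Expected DCO frequency = 0.1480 × 0.1110 ≈ 0.01643; observed = 10/1000 ≈ 0.01000.
Coefficient of coincidence = 0.01000/0.01643 ≈ 0.61; interference = 1 − 0.61 = 0.39.

0.39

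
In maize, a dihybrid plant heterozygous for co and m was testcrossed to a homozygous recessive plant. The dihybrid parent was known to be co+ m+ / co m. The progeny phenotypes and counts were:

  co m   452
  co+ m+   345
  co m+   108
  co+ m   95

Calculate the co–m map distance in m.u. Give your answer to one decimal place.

20.3 m.u.

The recombinant classes are co+ m and co m+: 95 + 108 = 203.
Recombination frequency = 203/1000 = 0.2030 ≈ 20.3%, i.e. 20.3 m.u.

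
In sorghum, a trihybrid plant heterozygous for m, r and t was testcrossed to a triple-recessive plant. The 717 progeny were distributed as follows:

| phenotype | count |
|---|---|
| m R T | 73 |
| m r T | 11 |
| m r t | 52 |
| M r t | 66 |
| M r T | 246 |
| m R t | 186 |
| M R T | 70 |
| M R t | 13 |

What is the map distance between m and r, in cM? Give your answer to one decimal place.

The two most frequent reciprocal classes, m R t and M r T, are the parental types, so the F1 was m R t / M r T.
The two rarest classes, M R t and m r T, are the double crossovers. Comparing them with the parentals, only the m allele has switched, so m is the middle locus and the order is t – m – r.
Crossovers in the m–r interval produce the single-crossover classes m r t and M R T (52 + 70 = 122) plus the double crossovers (24).
RF(m–r) = (122 + 24) / 717 = 146/717 = 0.2036 → 20.4 cM.

20.4 cM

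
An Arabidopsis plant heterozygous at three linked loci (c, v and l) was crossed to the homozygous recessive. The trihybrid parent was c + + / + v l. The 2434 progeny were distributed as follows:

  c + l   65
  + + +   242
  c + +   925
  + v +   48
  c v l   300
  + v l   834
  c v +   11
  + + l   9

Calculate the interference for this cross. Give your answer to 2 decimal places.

0.35

The two rarest classes, c v + and + + l, are the double crossovers. Comparing them with the parentals, only the v allele has switched, so v is the middle locus and the order is c – v – l.
c–v: (542 + 20)/2434 = 0.2309; v–l: (113 + 20)/2434 = 0.0546.
Expected DCO frequency = 0.2309 × 0.0546 ≈ 0.01261; observed = 20/2434 ≈ 0.00822.
Coefficient of coincidence = 0.00822/0.01261 ≈ 0.65; interference = 1 − 0.65 = 0.35.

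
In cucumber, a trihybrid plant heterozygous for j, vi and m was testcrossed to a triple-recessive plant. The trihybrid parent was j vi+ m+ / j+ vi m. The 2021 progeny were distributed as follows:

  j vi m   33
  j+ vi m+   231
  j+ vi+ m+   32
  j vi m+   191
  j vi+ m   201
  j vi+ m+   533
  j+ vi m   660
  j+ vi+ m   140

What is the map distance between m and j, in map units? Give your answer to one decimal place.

The two rarest classes, j+ vi+ m+ and j vi m, are the double crossovers. Comparing them with the parentals, only the j allele has switched, so j is the middle locus and the order is m – j – vi.
Crossovers in the m–j interval produce the single-crossover classes j vi+ m and j+ vi m+ (201 + 231 = 432) plus the double crossovers (65).
RF(m–j) = (432 + 65) / 2021 = 497/2021 = 0.2459 → 24.6 map units.

24.6 map units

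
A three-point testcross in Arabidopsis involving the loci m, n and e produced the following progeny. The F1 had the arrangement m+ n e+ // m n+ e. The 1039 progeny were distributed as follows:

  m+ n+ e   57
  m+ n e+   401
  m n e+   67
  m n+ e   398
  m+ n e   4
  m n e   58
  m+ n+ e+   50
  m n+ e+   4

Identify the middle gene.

The two rarest classes, m+ n e and m n+ e+, are the double crossovers. Comparing them with the parentals, only the e allele has switched, so e is the middle locus and the order is m – e – n.

e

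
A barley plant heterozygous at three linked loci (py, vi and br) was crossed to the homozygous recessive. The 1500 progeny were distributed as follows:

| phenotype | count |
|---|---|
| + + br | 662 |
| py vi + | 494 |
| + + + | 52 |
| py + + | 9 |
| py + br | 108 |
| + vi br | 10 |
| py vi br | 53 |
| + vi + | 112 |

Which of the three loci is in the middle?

The two most frequent reciprocal classes, py vi + and + + br, are the parental types, so the F1 was py vi + / + + br.
The two rarest classes, py + + and + vi br, are the double crossovers. Comparing them with the parentals, only the vi allele has switched, so vi is the middle locus and the order is py – vi – br.

vi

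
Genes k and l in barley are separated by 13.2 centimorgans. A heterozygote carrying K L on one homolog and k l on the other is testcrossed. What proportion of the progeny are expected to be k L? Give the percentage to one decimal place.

A map distance of 13.2 centimorgans corresponds to a recombination frequency of 0.132.
The F1 is K L / k l, so k L is a recombinant gamete class with expected frequency r/2 = 0.132/2 = 0.0660.
That is 0.0660 = 6.6% of the progeny.

6.6%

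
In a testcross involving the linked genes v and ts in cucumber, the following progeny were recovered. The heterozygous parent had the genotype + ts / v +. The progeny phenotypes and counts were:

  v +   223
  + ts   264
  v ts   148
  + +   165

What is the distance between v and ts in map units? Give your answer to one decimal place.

The recombinant classes are + + and v ts: 165 + 148 = 313.
Recombination frequency = 313/800 = 0.3912 ≈ 39.1%, i.e. 39.1 map units.

39.1 map units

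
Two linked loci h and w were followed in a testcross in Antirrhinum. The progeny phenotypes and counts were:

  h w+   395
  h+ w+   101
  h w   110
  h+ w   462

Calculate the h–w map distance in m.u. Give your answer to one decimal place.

The two most frequent classes, h+ w (462) and h w+ (395), are the parental types, so the F1 was h+ w / h w+.
The recombinant classes are h+ w+ and h w: 101 + 110 = 211.
Recombination frequency = 211/1068 = 0.1976 ≈ 19.8%, i.e. 19.8 m.u.

19.8 m.u.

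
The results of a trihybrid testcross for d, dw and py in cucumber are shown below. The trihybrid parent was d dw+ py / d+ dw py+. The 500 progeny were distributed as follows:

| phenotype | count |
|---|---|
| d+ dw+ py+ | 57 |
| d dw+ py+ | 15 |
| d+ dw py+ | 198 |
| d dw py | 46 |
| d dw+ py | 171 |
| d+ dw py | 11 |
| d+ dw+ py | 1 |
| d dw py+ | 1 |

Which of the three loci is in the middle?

The two rarest classes, d+ dw+ py and d dw py+, are the double crossovers. Comparing them with the parentals, only the d allele has switched, so d is the middle locus and the order is dw – d – py.

d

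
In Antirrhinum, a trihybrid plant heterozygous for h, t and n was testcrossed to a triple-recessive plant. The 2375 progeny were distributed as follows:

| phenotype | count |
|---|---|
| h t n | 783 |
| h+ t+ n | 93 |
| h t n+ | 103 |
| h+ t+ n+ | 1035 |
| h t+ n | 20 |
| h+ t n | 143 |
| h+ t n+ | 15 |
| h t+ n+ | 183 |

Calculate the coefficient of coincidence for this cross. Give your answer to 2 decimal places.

1.00

The two most frequent reciprocal classes, h+ t+ n+ and h t n, are the parental types, so the F1 was h+ t+ n+ / h t n.
The two rarest classes, h+ t n+ and h t+ n, are the double crossovers. Comparing them with the parentals, only the t allele has switched, so t is the middle locus and the order is n – t – h.
n–t: (196 + 35)/2375 = 0.0973; t–h: (326 + 35)/2375 = 0.1520.
Expected DCO frequency = 0.0973 × 0.1520 ≈ 0.01479; observed = 35/2375 ≈ 0.01474.
Coefficient of coincidence = 0.01474/0.01479 ≈ 1.00.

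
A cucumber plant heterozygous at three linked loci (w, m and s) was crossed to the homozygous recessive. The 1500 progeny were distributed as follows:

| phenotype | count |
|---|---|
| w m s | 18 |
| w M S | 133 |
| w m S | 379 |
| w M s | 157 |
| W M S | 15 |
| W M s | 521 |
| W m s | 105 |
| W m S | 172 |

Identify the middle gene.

s

The two most frequent reciprocal classes, w m S and W M s, are the parental types, so the F1 was w m S / W M s.
The two rarest classes, w m s and W M S, are the double crossovers. Comparing them with the parentals, only the s allele has switched, so s is the middle locus and the order is m – s – w.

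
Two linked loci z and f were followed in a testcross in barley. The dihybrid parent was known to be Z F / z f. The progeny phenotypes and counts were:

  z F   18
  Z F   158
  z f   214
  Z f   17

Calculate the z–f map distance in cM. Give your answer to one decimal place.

8.6 cM

The recombinant classes are Z f and z F: 17 + 18 = 35.
Recombination frequency = 35/407 = 0.0860 ≈ 8.6%, i.e. 8.6 cM.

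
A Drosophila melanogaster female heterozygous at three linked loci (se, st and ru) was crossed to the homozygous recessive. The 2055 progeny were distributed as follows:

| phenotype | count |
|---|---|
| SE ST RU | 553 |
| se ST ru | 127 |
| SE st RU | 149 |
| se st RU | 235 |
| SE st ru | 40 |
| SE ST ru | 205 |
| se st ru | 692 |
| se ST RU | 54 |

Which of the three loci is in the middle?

The two most frequent reciprocal classes, SE ST RU and se st ru, are the parental types, so the F1 was SE ST RU / se st ru.
The two rarest classes, se ST RU and SE st ru, are the double crossovers. Comparing them with the parentals, only the se allele has switched, so se is the middle locus and the order is ru – se – st.

se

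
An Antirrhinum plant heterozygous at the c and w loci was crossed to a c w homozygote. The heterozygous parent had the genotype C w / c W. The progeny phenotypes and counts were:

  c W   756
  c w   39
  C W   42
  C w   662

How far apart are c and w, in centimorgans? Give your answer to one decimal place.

The recombinant classes are C W and c w: 42 + 39 = 81.
Recombination frequency = 81/1499 = 0.0540 ≈ 5.4%, i.e. 5.4 centimorgans.

5.4 centimorgans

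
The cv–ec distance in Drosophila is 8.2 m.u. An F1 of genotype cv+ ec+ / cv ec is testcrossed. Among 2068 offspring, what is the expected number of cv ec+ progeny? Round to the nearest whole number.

A map distance of 8.2 m.u. corresponds to a recombination frequency of 0.082.
The F1 is cv+ ec+ / cv ec, so cv ec+ is a recombinant gamete class with expected frequency r/2 = 0.082/2 = 0.0410.
Expected number = 0.0410 × 2068 = 84.79 ≈ 85.

85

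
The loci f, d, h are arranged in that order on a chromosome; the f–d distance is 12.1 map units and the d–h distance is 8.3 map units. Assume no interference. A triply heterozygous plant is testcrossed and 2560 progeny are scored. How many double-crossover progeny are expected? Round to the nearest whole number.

Map distances give recombination frequencies of 0.121 and 0.083 for the two intervals.
With no interference, expected double-crossover frequency = 0.121 × 0.083 = 0.01004.
Expected number = 0.01004 × 2560 = 25.71 ≈ 26.

26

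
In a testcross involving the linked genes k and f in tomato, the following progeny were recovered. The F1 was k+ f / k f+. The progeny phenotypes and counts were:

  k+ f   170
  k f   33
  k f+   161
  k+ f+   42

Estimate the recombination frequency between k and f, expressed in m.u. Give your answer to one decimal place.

The recombinant classes are k+ f+ and k f: 42 + 33 = 75.
Recombination frequency = 75/406 = 0.1847 ≈ 18.5%, i.e. 18.5 m.u.

18.5 m.u.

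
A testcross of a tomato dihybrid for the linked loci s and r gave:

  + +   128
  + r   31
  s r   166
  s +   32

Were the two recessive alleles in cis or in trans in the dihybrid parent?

cis

The two most frequent classes are + + (128) and s r (166); these are the parental (non-recombinant) types.
So the F1 carried + + on one chromosome and s r on the other — the recessive alleles are on the same chromosome (cis / coupling).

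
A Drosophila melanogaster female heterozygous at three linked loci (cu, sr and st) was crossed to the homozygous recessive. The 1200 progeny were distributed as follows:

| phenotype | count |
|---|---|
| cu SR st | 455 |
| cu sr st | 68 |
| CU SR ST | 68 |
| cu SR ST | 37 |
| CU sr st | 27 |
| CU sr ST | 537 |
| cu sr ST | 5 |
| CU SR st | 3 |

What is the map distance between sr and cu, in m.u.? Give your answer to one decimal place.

12.0 m.u.

The two most frequent reciprocal classes, CU sr ST and cu SR st, are the parental types, so the F1 was CU sr ST / cu SR st.
The two rarest classes, cu sr ST and CU SR st, are the double crossovers. Comparing them with the parentals, only the cu allele has switched, so cu is the middle locus and the order is st – cu – sr.
Crossovers in the cu–sr interval produce the single-crossover classes CU SR ST and cu sr st (68 + 68 = 136) plus the double crossovers (8).
RF(cu–sr) = (136 + 8) / 1200 = 144/1200 = 0.1200 → 12.0 m.u.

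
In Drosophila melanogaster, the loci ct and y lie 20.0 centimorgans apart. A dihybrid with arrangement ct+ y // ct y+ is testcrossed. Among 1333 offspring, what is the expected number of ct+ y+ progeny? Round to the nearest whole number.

A map distance of 20.0 centimorgans corresponds to a recombination frequency of 0.200.
The F1 is ct+ y / ct y+, so ct+ y+ is a recombinant gamete class with expected frequency r/2 = 0.200/2 = 0.1000.
Expected number = 0.1000 × 1333 = 133.30 ≈ 133.

133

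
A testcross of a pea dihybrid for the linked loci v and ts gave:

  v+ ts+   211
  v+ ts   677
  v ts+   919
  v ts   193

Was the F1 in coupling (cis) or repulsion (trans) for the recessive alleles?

trans

The two most frequent classes are v+ ts (677) and v ts+ (919); these are the parental (non-recombinant) types.
So the F1 carried v+ ts on one chromosome and v ts+ on the other — the recessive alleles are on opposite chromosomes (trans / repulsion).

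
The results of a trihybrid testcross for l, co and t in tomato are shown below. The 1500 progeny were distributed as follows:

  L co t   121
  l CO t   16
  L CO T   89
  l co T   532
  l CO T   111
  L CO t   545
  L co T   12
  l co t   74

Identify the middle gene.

The two most frequent reciprocal classes, L CO t and l co T, are the parental types, so the F1 was L CO t / l co T.
The two rarest classes, l CO t and L co T, are the double crossovers. Comparing them with the parentals, only the l allele has switched, so l is the middle locus and the order is t – l – co.

l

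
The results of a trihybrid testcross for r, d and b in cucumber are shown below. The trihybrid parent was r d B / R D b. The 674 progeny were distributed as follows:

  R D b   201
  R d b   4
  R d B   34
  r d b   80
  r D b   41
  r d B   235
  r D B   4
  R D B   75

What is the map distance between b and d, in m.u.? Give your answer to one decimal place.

24.2 m.u.

The two rarest classes, r D B and R d b, are the double crossovers. Comparing them with the parentals, only the d allele has switched, so d is the middle locus and the order is b – d – r.
Crossovers in the b–d interval produce the single-crossover classes r d b and R D B (80 + 75 = 155) plus the double crossovers (8).
RF(b–d) = (155 + 8) / 674 = 163/674 = 0.2418 → 24.2 m.u.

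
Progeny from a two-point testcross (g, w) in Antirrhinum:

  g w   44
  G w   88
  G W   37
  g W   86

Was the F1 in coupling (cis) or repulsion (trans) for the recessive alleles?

trans

The two most frequent classes are G w (88) and g W (86); these are the parental (non-recombinant) types.
So the F1 carried G w on one chromosome and g W on the other — the recessive alleles are on opposite chromosomes (trans / repulsion).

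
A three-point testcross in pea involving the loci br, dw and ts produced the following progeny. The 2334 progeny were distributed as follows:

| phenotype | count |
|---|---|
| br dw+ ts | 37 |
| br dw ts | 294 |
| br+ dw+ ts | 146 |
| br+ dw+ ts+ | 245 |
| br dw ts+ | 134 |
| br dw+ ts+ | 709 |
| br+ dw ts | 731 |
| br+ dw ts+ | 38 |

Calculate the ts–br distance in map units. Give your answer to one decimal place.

26.3 map units

The two most frequent reciprocal classes, br dw+ ts+ and br+ dw ts, are the parental types, so the F1 was br dw+ ts+ / br+ dw ts.
The two rarest classes, br dw+ ts and br+ dw ts+, are the double crossovers. Comparing them with the parentals, only the ts allele has switched, so ts is the middle locus and the order is dw – ts – br.
Crossovers in the ts–br interval produce the single-crossover classes br+ dw+ ts+ and br dw ts (245 + 294 = 539) plus the double crossovers (75).
RF(ts–br) = (539 + 75) / 2334 = 614/2334 = 0.2631 → 26.3 map units.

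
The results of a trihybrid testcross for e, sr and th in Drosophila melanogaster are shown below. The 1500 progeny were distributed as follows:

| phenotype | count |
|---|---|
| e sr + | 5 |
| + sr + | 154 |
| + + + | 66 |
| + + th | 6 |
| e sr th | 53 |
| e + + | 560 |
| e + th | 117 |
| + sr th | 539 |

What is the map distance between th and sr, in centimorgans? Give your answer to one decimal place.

18.8 centimorgans

The two most frequent reciprocal classes, + sr th and e + +, are the parental types, so the F1 was + sr th / e + +.
The two rarest classes, + + th and e sr +, are the double crossovers. Comparing them with the parentals, only the sr allele has switched, so sr is the middle locus and the order is th – sr – e.
Crossovers in the th–sr interval produce the single-crossover classes + sr + and e + th (154 + 117 = 271) plus the double crossovers (11).
RF(th–sr) = (271 + 11) / 1500 = 282/1500 = 0.1880 → 18.8 centimorgans.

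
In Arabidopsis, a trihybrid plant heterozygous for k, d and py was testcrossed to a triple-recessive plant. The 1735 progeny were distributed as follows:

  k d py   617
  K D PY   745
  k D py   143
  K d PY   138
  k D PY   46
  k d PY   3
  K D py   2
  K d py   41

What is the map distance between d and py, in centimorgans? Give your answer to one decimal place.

16.5 centimorgans

The two most frequent reciprocal classes, K D PY and k d py, are the parental types, so the F1 was K D PY / k d py.
The two rarest classes, K D py and k d PY, are the double crossovers. Comparing them with the parentals, only the py allele has switched, so py is the middle locus and the order is d – py – k.
Crossovers in the d–py interval produce the single-crossover classes K d PY and k D py (138 + 143 = 281) plus the double crossovers (5).
RF(d–py) = (281 + 5) / 1735 = 286/1735 = 0.1648 → 16.5 centimorgans.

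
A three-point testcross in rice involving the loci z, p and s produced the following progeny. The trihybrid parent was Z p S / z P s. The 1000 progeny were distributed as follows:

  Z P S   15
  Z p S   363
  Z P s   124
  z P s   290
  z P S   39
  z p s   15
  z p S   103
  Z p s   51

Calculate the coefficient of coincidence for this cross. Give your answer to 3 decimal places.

The two rarest classes, Z P S and z p s, are the double crossovers. Comparing them with the parentals, only the p allele has switched, so p is the middle locus and the order is s – p – z.
s–p: (90 + 30)/1000 = 0.1200; p–z: (227 + 30)/1000 = 0.2570.
Expected DCO frequency = 0.1200 × 0.2570 ≈ 0.03084; observed = 30/1000 ≈ 0.03000.
Coefficient of coincidence = 0.03000/0.03084 ≈ 0.973.

0.973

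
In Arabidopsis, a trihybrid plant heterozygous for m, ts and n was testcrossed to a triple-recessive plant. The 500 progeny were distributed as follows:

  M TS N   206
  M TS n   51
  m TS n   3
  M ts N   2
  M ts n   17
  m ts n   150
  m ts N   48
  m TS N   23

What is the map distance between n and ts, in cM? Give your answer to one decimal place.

20.8 cM

The two most frequent reciprocal classes, m ts n and M TS N, are the parental types, so the F1 was m ts n / M TS N.
The two rarest classes, m TS n and M ts N, are the double crossovers. Comparing them with the parentals, only the ts allele has switched, so ts is the middle locus and the order is n – ts – m.
Crossovers in the n–ts interval produce the single-crossover classes m ts N and M TS n (48 + 51 = 99) plus the double crossovers (5).
RF(n–ts) = (99 + 5) / 500 = 104/500 = 0.2080 → 20.8 cM.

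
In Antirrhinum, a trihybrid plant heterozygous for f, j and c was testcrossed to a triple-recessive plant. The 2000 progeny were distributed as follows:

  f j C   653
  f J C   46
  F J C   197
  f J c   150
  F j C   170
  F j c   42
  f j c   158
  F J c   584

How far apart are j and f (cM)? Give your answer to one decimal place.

20.4 cM

The two most frequent reciprocal classes, f j C and F J c, are the parental types, so the F1 was f j C / F J c.
The two rarest classes, f J C and F j c, are the double crossovers. Comparing them with the parentals, only the j allele has switched, so j is the middle locus and the order is f – j – c.
Crossovers in the f–j interval produce the single-crossover classes F j C and f J c (170 + 150 = 320) plus the double crossovers (88).
RF(f–j) = (320 + 88) / 2000 = 408/2000 = 0.2040 → 20.4 cM.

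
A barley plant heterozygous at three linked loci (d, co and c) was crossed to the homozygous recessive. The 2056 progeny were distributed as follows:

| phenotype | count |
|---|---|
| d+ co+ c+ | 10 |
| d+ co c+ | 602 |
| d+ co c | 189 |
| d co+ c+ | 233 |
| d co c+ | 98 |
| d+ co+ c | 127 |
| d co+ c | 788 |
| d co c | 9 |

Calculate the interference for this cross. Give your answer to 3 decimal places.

0.637

The two most frequent reciprocal classes, d co+ c and d+ co c+, are the parental types, so the F1 was d co+ c / d+ co c+.
The two rarest classes, d co c and d+ co+ c+, are the double crossovers. Comparing them with the parentals, only the co allele has switched, so co is the middle locus and the order is c – co – d.
c–co: (422 + 19)/2056 = 0.2145; co–d: (225 + 19)/2056 = 0.1187.
Expected DCO frequency = 0.2145 × 0.1187 ≈ 0.02546; observed = 19/2056 ≈ 0.00924.
Coefficient of coincidence = 0.00924/0.02546 ≈ 0.363; interference = 1 − 0.363 = 0.637.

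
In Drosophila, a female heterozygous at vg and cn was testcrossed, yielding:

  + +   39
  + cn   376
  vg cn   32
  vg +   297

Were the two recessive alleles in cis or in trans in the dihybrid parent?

trans

The two most frequent classes are + cn (376) and vg + (297); these are the parental (non-recombinant) types.
So the F1 carried + cn on one chromosome and vg + on the other — the recessive alleles are on opposite chromosomes (trans / repulsion).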